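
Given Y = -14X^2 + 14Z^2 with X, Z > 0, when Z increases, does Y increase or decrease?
Y increases

Taking the partial derivative:
∂Y/∂Z = 28Z

∂Y/∂Z = 28Z > 0 (assuming positive values)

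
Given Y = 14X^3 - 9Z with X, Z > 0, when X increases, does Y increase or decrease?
Y increases

Taking the partial derivative:
∂Y/∂X = 42X^2

∂Y/∂X = 42X^2 > 0 (assuming positive values)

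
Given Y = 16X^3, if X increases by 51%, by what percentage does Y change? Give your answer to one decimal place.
244.3%

For Y = 16X^3:
If X → X(1 + 0.51)
Then Y → Y · (1 + 0.51)^3
     ≈ Y · 3.4430

Percentage change = ((1 + 0.51)^3 − 1) × 100% ≈ 244.3%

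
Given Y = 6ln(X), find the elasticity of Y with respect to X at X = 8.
Elasticity = 1/ln(8) ≈ 0.4809

Elasticity = (dY/dX) · (X/Y)

dY/dX = 6/X
At X = 8: dY/dX = 3/4, Y = 6·ln(8)

Elasticity = (3/4) · (8 / (6·ln(8))) = 1/ln(8) ≈ 0.4809

Interpretation: for a small percentage change in X, the percentage change in Y is approximately 0.48 times as large.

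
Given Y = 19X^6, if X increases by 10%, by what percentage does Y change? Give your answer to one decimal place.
77.2%

For Y = 19X^6:
If X → X(1 + 0.1)
Then Y → Y · (1 + 0.1)^6
     ≈ Y · 1.7716

Percentage change = ((1 + 0.1)^6 − 1) × 100% ≈ 77.2%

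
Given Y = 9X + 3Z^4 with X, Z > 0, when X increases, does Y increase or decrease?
Y increases

Taking the partial derivative:
∂Y/∂X = 9

∂Y/∂X = 9 > 0 (assuming positive values)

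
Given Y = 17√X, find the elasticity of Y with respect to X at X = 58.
Elasticity = 1/2

Elasticity = (dY/dX) · (X/Y)

dY/dX = 17/(2·√X)
At X = 58: dY/dX = 17·√58/116, Y = 17·√58

Elasticity = (17·√58/116) · (58 / (17·√58)) = 1/2

Interpretation: for a small percentage change in X, the percentage change in Y is approximately 0.50 times as large.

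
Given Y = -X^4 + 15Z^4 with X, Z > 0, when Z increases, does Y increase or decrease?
Y increases

Taking the partial derivative:
∂Y/∂Z = 60Z^3

∂Y/∂Z = 60Z^3 > 0 (assuming positive values)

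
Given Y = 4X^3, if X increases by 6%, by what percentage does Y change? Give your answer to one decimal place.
19.1%

For Y = 4X^3:
If X → X(1 + 0.06)
Then Y → Y · (1 + 0.06)^3
     ≈ Y · 1.1910

Percentage change = ((1 + 0.06)^3 − 1) × 100% ≈ 19.1%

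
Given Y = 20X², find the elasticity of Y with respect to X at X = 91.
Elasticity = 2

Elasticity = (dY/dX) · (X/Y)

dY/dX = 40·X
At X = 91: dY/dX = 3640, Y = 165620

Elasticity = 3640 · (91 / 165620) = 2

Interpretation: for a small percentage change in X, the percentage change in Y is approximately 2.00 times as large.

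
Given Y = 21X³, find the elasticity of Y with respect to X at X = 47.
Elasticity = 3

Elasticity = (dY/dX) · (X/Y)

dY/dX = 63·X²
At X = 47: dY/dX = 139167, Y = 2180283

Elasticity = 139167 · (47 / 2180283) = 3

Interpretation: for a small percentage change in X, the percentage change in Y is approximately 3.00 times as large.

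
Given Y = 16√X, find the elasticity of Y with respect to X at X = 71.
Elasticity = 1/2

Elasticity = (dY/dX) · (X/Y)

dY/dX = 8/√X
At X = 71: dY/dX = 8·√71/71, Y = 16·√71

Elasticity = (8·√71/71) · (71 / (16·√71)) = 1/2

Interpretation: for a small percentage change in X, the percentage change in Y is approximately 0.50 times as large.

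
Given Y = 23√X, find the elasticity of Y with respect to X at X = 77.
Elasticity = 1/2

Elasticity = (dY/dX) · (X/Y)

dY/dX = 23/(2·√X)
At X = 77: dY/dX = 23·√77/154, Y = 23·√77

Elasticity = (23·√77/154) · (77 / (23·√77)) = 1/2

Interpretation: for a small percentage change in X, the percentage change in Y is approximately 0.50 times as large.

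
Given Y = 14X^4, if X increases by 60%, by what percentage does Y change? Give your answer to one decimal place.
555.4%

For Y = 14X^4:
If X → X(1 + 0.6)
Then Y → Y · (1 + 0.6)^4
     = Y · 6.5536

Percentage change = ((1 + 0.6)^4 − 1) × 100% ≈ 555.4%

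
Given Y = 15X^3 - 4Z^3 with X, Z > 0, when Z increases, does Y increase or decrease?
Y decreases

Taking the partial derivative:
∂Y/∂Z = -12Z^2

∂Y/∂Z = -12Z^2 < 0 (assuming positive values)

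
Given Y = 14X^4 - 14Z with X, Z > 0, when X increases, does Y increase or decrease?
Y increases

Taking the partial derivative:
∂Y/∂X = 56X^3

∂Y/∂X = 56X^3 > 0 (assuming positive values)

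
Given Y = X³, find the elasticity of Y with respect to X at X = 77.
Elasticity = 3

Elasticity = (dY/dX) · (X/Y)

dY/dX = 3·X²
At X = 77: dY/dX = 17787, Y = 456533

Elasticity = 17787 · (77 / 456533) = 3

Interpretation: for a small percentage change in X, the percentage change in Y is approximately 3.00 times as large.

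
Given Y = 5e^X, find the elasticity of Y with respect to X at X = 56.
Elasticity = 56

Elasticity = (dY/dX) · (X/Y)

dY/dX = 5·e^X
At X = 56: dY/dX = 5·e^56, Y = 5·e^56

Elasticity = (5·e^56) · (56 / (5·e^56)) = 56

Interpretation: for a small percentage change in X, the percentage change in Y is approximately 56.00 times as large.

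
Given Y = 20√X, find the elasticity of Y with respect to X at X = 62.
Elasticity = 1/2

Elasticity = (dY/dX) · (X/Y)

dY/dX = 10/√X
At X = 62: dY/dX = 5·√62/31, Y = 20·√62

Elasticity = (5·√62/31) · (62 / (20·√62)) = 1/2

Interpretation: for a small percentage change in X, the percentage change in Y is approximately 0.50 times as large.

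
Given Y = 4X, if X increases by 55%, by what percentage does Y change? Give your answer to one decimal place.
55.0%

For Y = 4X:
If X → X(1 + 0.55)
Then Y → Y · (1 + 0.55)^1
     = Y · 1.5500

Percentage change = ((1 + 0.55)^1 − 1) × 100% = 55.0%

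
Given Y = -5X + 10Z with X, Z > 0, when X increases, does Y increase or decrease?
Y decreases

Taking the partial derivative:
∂Y/∂X = -5

∂Y/∂X = -5 < 0 (assuming positive values)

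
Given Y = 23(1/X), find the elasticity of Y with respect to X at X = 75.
Elasticity = -1

Elasticity = (dY/dX) · (X/Y)

dY/dX = -23/X²
At X = 75: dY/dX = -23/5625, Y = 23/75

Elasticity = (-23/5625) · (75 / (23/75)) = -1

Interpretation: for a small percentage change in X, the percentage change in Y is approximately -1.00 times as large.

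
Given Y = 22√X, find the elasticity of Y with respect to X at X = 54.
Elasticity = 1/2

Elasticity = (dY/dX) · (X/Y)

dY/dX = 11/√X
At X = 54: dY/dX = 11·√6/18, Y = 66·√6

Elasticity = (11·√6/18) · (54 / (66·√6)) = 1/2

Interpretation: for a small percentage change in X, the percentage change in Y is approximately 0.50 times as large.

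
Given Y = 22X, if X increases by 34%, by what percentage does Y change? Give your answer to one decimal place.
34.0%

For Y = 22X:
If X → X(1 + 0.34)
Then Y → Y · (1 + 0.34)^1
     = Y · 1.3400

Percentage change = ((1 + 0.34)^1 − 1) × 100% = 34.0%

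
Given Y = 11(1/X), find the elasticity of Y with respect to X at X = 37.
Elasticity = -1

Elasticity = (dY/dX) · (X/Y)

dY/dX = -11/X²
At X = 37: dY/dX = -11/1369, Y = 11/37

Elasticity = (-11/1369) · (37 / (11/37)) = -1

Interpretation: for a small percentage change in X, the percentage change in Y is approximately -1.00 times as large.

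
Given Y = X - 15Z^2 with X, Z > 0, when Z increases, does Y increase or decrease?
Y decreases

Taking the partial derivative:
∂Y/∂Z = -30Z

∂Y/∂Z = -30Z < 0 (assuming positive values)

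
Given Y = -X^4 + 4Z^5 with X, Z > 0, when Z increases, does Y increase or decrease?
Y increases

Taking the partial derivative:
∂Y/∂Z = 20Z^4

∂Y/∂Z = 20Z^4 > 0 (assuming positive values)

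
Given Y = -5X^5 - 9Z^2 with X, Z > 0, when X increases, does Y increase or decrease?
Y decreases

Taking the partial derivative:
∂Y/∂X = -25X^4

∂Y/∂X = -25X^4 < 0 (assuming positive values)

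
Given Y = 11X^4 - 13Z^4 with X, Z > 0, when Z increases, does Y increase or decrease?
Y decreases

Taking the partial derivative:
∂Y/∂Z = -52Z^3

∂Y/∂Z = -52Z^3 < 0 (assuming positive values)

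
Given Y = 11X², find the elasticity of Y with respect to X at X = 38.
Elasticity = 2

Elasticity = (dY/dX) · (X/Y)

dY/dX = 22·X
At X = 38: dY/dX = 836, Y = 15884

Elasticity = 836 · (38 / 15884) = 2

Interpretation: for a small percentage change in X, the percentage change in Y is approximately 2.00 times as large.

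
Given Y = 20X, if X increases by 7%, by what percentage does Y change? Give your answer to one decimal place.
7.0%

For Y = 20X:
If X → X(1 + 0.07)
Then Y → Y · (1 + 0.07)^1
     = Y · 1.0700

Percentage change = ((1 + 0.07)^1 − 1) × 100% = 7.0%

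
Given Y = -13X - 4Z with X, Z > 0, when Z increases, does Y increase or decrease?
Y decreases

Taking the partial derivative:
∂Y/∂Z = -4

∂Y/∂Z = -4 < 0 (assuming positive values)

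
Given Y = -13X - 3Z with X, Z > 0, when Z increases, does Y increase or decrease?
Y decreases

Taking the partial derivative:
∂Y/∂Z = -3

∂Y/∂Z = -3 < 0 (assuming positive values)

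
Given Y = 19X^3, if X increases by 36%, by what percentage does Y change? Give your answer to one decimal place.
151.5%

For Y = 19X^3:
If X → X(1 + 0.36)
Then Y → Y · (1 + 0.36)^3
     ≈ Y · 2.5155

Percentage change = ((1 + 0.36)^3 − 1) × 100% ≈ 151.5%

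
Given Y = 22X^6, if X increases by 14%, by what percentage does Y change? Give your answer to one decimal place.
119.5%

For Y = 22X^6:
If X → X(1 + 0.14)
Then Y → Y · (1 + 0.14)^6
     ≈ Y · 2.1950

Percentage change = ((1 + 0.14)^6 − 1) × 100% ≈ 119.5%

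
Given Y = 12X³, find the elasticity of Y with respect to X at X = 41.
Elasticity = 3

Elasticity = (dY/dX) · (X/Y)

dY/dX = 36·X²
At X = 41: dY/dX = 60516, Y = 827052

Elasticity = 60516 · (41 / 827052) = 3

Interpretation: for a small percentage change in X, the percentage change in Y is approximately 3.00 times as large.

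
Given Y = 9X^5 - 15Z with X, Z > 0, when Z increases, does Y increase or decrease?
Y decreases

Taking the partial derivative:
∂Y/∂Z = -15

∂Y/∂Z = -15 < 0 (assuming positive values)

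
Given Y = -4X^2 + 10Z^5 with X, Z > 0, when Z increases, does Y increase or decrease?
Y increases

Taking the partial derivative:
∂Y/∂Z = 50Z^4

∂Y/∂Z = 50Z^4 > 0 (assuming positive values)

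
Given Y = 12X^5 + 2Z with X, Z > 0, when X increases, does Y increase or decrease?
Y increases

Taking the partial derivative:
∂Y/∂X = 60X^4

∂Y/∂X = 60X^4 > 0 (assuming positive values)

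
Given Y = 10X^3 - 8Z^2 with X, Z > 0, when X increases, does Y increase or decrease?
Y increases

Taking the partial derivative:
∂Y/∂X = 30X^2

∂Y/∂X = 30X^2 > 0 (assuming positive values)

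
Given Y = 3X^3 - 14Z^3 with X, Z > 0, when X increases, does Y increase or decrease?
Y increases

Taking the partial derivative:
∂Y/∂X = 9X^2

∂Y/∂X = 9X^2 > 0 (assuming positive values)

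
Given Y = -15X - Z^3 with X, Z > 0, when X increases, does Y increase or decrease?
Y decreases

Taking the partial derivative:
∂Y/∂X = -15

∂Y/∂X = -15 < 0 (assuming positive values)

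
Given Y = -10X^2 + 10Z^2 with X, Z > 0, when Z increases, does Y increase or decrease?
Y increases

Taking the partial derivative:
∂Y/∂Z = 20Z

∂Y/∂Z = 20Z > 0 (assuming positive values)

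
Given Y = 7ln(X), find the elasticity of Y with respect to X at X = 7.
Elasticity = 1/ln(7) ≈ 0.5139

Elasticity = (dY/dX) · (X/Y)

dY/dX = 7/X
At X = 7: dY/dX = 1, Y = 7·ln(7)

Elasticity = 1 · (7 / (7·ln(7))) = 1/ln(7) ≈ 0.5139

Interpretation: for a small percentage change in X, the percentage change in Y is approximately 0.51 times as large.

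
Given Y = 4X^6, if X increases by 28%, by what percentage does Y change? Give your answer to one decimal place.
339.8%

For Y = 4X^6:
If X → X(1 + 0.28)
Then Y → Y · (1 + 0.28)^6
     ≈ Y · 4.3980

Percentage change = ((1 + 0.28)^6 − 1) × 100% ≈ 339.8%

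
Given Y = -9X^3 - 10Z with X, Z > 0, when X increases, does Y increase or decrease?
Y decreases

Taking the partial derivative:
∂Y/∂X = -27X^2

∂Y/∂X = -27X^2 < 0 (assuming positive values)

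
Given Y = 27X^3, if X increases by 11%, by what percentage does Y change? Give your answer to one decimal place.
36.8%

For Y = 27X^3:
If X → X(1 + 0.11)
Then Y → Y · (1 + 0.11)^3
     ≈ Y · 1.3676

Percentage change = ((1 + 0.11)^3 − 1) × 100% ≈ 36.8%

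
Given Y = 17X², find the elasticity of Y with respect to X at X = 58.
Elasticity = 2

Elasticity = (dY/dX) · (X/Y)

dY/dX = 34·X
At X = 58: dY/dX = 1972, Y = 57188

Elasticity = 1972 · (58 / 57188) = 2

Interpretation: for a small percentage change in X, the percentage change in Y is approximately 2.00 times as large.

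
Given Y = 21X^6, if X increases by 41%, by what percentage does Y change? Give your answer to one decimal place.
685.8%

For Y = 21X^6:
If X → X(1 + 0.41)
Then Y → Y · (1 + 0.41)^6
     ≈ Y · 7.8580

Percentage change = ((1 + 0.41)^6 − 1) × 100% ≈ 685.8%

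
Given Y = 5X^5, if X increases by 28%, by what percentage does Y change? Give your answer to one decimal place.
243.6%

For Y = 5X^5:
If X → X(1 + 0.28)
Then Y → Y · (1 + 0.28)^5
     ≈ Y · 3.4360

Percentage change = ((1 + 0.28)^5 − 1) × 100% ≈ 243.6%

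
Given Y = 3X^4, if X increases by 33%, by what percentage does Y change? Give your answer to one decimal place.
212.9%

For Y = 3X^4:
If X → X(1 + 0.33)
Then Y → Y · (1 + 0.33)^4
     ≈ Y · 3.1290

Percentage change = ((1 + 0.33)^4 − 1) × 100% ≈ 212.9%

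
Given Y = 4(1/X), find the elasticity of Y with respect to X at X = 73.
Elasticity = -1

Elasticity = (dY/dX) · (X/Y)

dY/dX = -4/X²
At X = 73: dY/dX = -4/5329, Y = 4/73

Elasticity = (-4/5329) · (73 / (4/73)) = -1

Interpretation: for a small percentage change in X, the percentage change in Y is approximately -1.00 times as large.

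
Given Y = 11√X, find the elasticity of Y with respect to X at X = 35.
Elasticity = 1/2

Elasticity = (dY/dX) · (X/Y)

dY/dX = 11/(2·√X)
At X = 35: dY/dX = 11·√35/70, Y = 11·√35

Elasticity = (11·√35/70) · (35 / (11·√35)) = 1/2

Interpretation: for a small percentage change in X, the percentage change in Y is approximately 0.50 times as large.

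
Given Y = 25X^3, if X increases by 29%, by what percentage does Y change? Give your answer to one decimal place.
114.7%

For Y = 25X^3:
If X → X(1 + 0.29)
Then Y → Y · (1 + 0.29)^3
     ≈ Y · 2.1467

Percentage change = ((1 + 0.29)^3 − 1) × 100% ≈ 114.7%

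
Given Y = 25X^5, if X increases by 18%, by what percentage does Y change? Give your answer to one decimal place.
128.8%

For Y = 25X^5:
If X → X(1 + 0.18)
Then Y → Y · (1 + 0.18)^5
     ≈ Y · 2.2878

Percentage change = ((1 + 0.18)^5 − 1) × 100% ≈ 128.8%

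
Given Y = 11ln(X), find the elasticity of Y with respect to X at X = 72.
Elasticity = 1/ln(72) ≈ 0.2338

Elasticity = (dY/dX) · (X/Y)

dY/dX = 11/X
At X = 72: dY/dX = 11/72, Y = 11·ln(72)

Elasticity = (11/72) · (72 / (11·ln(72))) = 1/ln(72) ≈ 0.2338

Interpretation: for a small percentage change in X, the percentage change in Y is approximately 0.23 times as large.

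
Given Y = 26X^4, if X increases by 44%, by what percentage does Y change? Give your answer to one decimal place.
330.0%

For Y = 26X^4:
If X → X(1 + 0.44)
Then Y → Y · (1 + 0.44)^4
     ≈ Y · 4.2998

Percentage change = ((1 + 0.44)^4 − 1) × 100% ≈ 330.0%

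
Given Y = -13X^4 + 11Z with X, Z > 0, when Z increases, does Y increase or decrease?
Y increases

Taking the partial derivative:
∂Y/∂Z = 11

∂Y/∂Z = 11 > 0 (assuming positive values)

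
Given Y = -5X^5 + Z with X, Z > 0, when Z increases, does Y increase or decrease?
Y increases

Taking the partial derivative:
∂Y/∂Z = 1

∂Y/∂Z = 1 > 0 (assuming positive values)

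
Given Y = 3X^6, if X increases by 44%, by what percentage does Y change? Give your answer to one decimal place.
791.6%

For Y = 3X^6:
If X → X(1 + 0.44)
Then Y → Y · (1 + 0.44)^6
     ≈ Y · 8.9161

Percentage change = ((1 + 0.44)^6 − 1) × 100% ≈ 791.6%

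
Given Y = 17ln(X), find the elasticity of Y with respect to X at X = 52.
Elasticity = 1/ln(52) ≈ 0.2531

Elasticity = (dY/dX) · (X/Y)

dY/dX = 17/X
At X = 52: dY/dX = 17/52, Y = 17·ln(52)

Elasticity = (17/52) · (52 / (17·ln(52))) = 1/ln(52) ≈ 0.2531

Interpretation: for a small percentage change in X, the percentage change in Y is approximately 0.25 times as large.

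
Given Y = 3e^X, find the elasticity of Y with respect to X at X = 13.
Elasticity = 13

Elasticity = (dY/dX) · (X/Y)

dY/dX = 3·e^X
At X = 13: dY/dX = 3·e^13, Y = 3·e^13

Elasticity = (3·e^13) · (13 / (3·e^13)) = 13

Interpretation: for a small percentage change in X, the percentage change in Y is approximately 13.00 times as large.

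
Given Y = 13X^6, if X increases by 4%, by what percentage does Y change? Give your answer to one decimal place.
26.5%

For Y = 13X^6:
If X → X(1 + 0.04)
Then Y → Y · (1 + 0.04)^6
     ≈ Y · 1.2653

Percentage change = ((1 + 0.04)^6 − 1) × 100% ≈ 26.5%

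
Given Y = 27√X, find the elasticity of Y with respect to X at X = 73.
Elasticity = 1/2

Elasticity = (dY/dX) · (X/Y)

dY/dX = 27/(2·√X)
At X = 73: dY/dX = 27·√73/146, Y = 27·√73

Elasticity = (27·√73/146) · (73 / (27·√73)) = 1/2

Interpretation: for a small percentage change in X, the percentage change in Y is approximately 0.50 times as large.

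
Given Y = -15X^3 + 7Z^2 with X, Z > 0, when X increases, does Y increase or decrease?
Y decreases

Taking the partial derivative:
∂Y/∂X = -45X^2

∂Y/∂X = -45X^2 < 0 (assuming positive values)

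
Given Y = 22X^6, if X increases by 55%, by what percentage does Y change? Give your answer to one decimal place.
1286.7%

For Y = 22X^6:
If X → X(1 + 0.55)
Then Y → Y · (1 + 0.55)^6
     ≈ Y · 13.8672

Percentage change = ((1 + 0.55)^6 − 1) × 100% ≈ 1286.7%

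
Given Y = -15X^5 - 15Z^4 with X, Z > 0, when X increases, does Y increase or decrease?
Y decreases

Taking the partial derivative:
∂Y/∂X = -75X^4

∂Y/∂X = -75X^4 < 0 (assuming positive values)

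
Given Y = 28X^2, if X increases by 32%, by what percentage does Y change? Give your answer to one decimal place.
74.2%

For Y = 28X^2:
If X → X(1 + 0.32)
Then Y → Y · (1 + 0.32)^2
     = Y · 1.7424

Percentage change = ((1 + 0.32)^2 − 1) × 100% ≈ 74.2%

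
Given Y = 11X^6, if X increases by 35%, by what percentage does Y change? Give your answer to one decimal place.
505.3%

For Y = 11X^6:
If X → X(1 + 0.35)
Then Y → Y · (1 + 0.35)^6
     ≈ Y · 6.0534

Percentage change = ((1 + 0.35)^6 − 1) × 100% ≈ 505.3%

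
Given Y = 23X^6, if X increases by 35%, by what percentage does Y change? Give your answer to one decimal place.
505.3%

For Y = 23X^6:
If X → X(1 + 0.35)
Then Y → Y · (1 + 0.35)^6
     ≈ Y · 6.0534

Percentage change = ((1 + 0.35)^6 − 1) × 100% ≈ 505.3%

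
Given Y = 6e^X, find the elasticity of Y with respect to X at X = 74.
Elasticity = 74

Elasticity = (dY/dX) · (X/Y)

dY/dX = 6·e^X
At X = 74: dY/dX = 6·e^74, Y = 6·e^74

Elasticity = (6·e^74) · (74 / (6·e^74)) = 74

Interpretation: for a small percentage change in X, the percentage change in Y is approximately 74.00 times as large.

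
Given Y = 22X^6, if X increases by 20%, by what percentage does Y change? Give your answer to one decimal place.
198.6%

For Y = 22X^6:
If X → X(1 + 0.2)
Then Y → Y · (1 + 0.2)^6
     ≈ Y · 2.9860

Percentage change = ((1 + 0.2)^6 − 1) × 100% ≈ 198.6%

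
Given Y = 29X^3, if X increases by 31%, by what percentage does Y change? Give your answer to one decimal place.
124.8%

For Y = 29X^3:
If X → X(1 + 0.31)
Then Y → Y · (1 + 0.31)^3
     ≈ Y · 2.2481

Percentage change = ((1 + 0.31)^3 − 1) × 100% ≈ 124.8%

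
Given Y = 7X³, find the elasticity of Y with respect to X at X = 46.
Elasticity = 3

Elasticity = (dY/dX) · (X/Y)

dY/dX = 21·X²
At X = 46: dY/dX = 44436, Y = 681352

Elasticity = 44436 · (46 / 681352) = 3

Interpretation: for a small percentage change in X, the percentage change in Y is approximately 3.00 times as large.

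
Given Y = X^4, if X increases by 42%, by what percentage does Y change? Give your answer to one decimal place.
306.6%

For Y = X^4:
If X → X(1 + 0.42)
Then Y → Y · (1 + 0.42)^4
     ≈ Y · 4.0659

Percentage change = ((1 + 0.42)^4 − 1) × 100% ≈ 306.6%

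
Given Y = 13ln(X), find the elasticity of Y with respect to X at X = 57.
Elasticity = 1/ln(57) ≈ 0.2473

Elasticity = (dY/dX) · (X/Y)

dY/dX = 13/X
At X = 57: dY/dX = 13/57, Y = 13·ln(57)

Elasticity = (13/57) · (57 / (13·ln(57))) = 1/ln(57) ≈ 0.2473

Interpretation: for a small percentage change in X, the percentage change in Y is approximately 0.25 times as large.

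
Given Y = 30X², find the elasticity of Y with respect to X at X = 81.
Elasticity = 2

Elasticity = (dY/dX) · (X/Y)

dY/dX = 60·X
At X = 81: dY/dX = 4860, Y = 196830

Elasticity = 4860 · (81 / 196830) = 2

Interpretation: for a small percentage change in X, the percentage change in Y is approximately 2.00 times as large.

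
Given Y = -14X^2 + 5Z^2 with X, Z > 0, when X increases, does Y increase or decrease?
Y decreases

Taking the partial derivative:
∂Y/∂X = -28X

∂Y/∂X = -28X < 0 (assuming positive values)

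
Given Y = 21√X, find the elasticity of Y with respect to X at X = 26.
Elasticity = 1/2

Elasticity = (dY/dX) · (X/Y)

dY/dX = 21/(2·√X)
At X = 26: dY/dX = 21·√26/52, Y = 21·√26

Elasticity = (21·√26/52) · (26 / (21·√26)) = 1/2

Interpretation: for a small percentage change in X, the percentage change in Y is approximately 0.50 times as large.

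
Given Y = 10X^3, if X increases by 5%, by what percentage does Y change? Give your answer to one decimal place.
15.8%

For Y = 10X^3:
If X → X(1 + 0.05)
Then Y → Y · (1 + 0.05)^3
     ≈ Y · 1.1576

Percentage change = ((1 + 0.05)^3 − 1) × 100% ≈ 15.8%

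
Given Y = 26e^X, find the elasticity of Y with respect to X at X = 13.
Elasticity = 13

Elasticity = (dY/dX) · (X/Y)

dY/dX = 26·e^X
At X = 13: dY/dX = 26·e^13, Y = 26·e^13

Elasticity = (26·e^13) · (13 / (26·e^13)) = 13

Interpretation: for a small percentage change in X, the percentage change in Y is approximately 13.00 times as large.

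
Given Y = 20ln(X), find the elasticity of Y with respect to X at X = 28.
Elasticity = 1/ln(28) ≈ 0.3001

Elasticity = (dY/dX) · (X/Y)

dY/dX = 20/X
At X = 28: dY/dX = 5/7, Y = 20·ln(28)

Elasticity = (5/7) · (28 / (20·ln(28))) = 1/ln(28) ≈ 0.3001

Interpretation: for a small percentage change in X, the percentage change in Y is approximately 0.30 times as large.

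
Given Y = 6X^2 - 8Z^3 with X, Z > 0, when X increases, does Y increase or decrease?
Y increases

Taking the partial derivative:
∂Y/∂X = 12X

∂Y/∂X = 12X > 0 (assuming positive values)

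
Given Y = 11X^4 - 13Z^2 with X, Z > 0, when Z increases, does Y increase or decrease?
Y decreases

Taking the partial derivative:
∂Y/∂Z = -26Z

∂Y/∂Z = -26Z < 0 (assuming positive values)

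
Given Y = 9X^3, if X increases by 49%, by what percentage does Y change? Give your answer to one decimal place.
230.8%

For Y = 9X^3:
If X → X(1 + 0.49)
Then Y → Y · (1 + 0.49)^3
     ≈ Y · 3.3079

Percentage change = ((1 + 0.49)^3 − 1) × 100% ≈ 230.8%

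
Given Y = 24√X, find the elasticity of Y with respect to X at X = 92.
Elasticity = 1/2

Elasticity = (dY/dX) · (X/Y)

dY/dX = 12/√X
At X = 92: dY/dX = 6·√23/23, Y = 48·√23

Elasticity = (6·√23/23) · (92 / (48·√23)) = 1/2

Interpretation: for a small percentage change in X, the percentage change in Y is approximately 0.50 times as large.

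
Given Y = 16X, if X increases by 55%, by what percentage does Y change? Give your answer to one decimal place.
55.0%

For Y = 16X:
If X → X(1 + 0.55)
Then Y → Y · (1 + 0.55)^1
     = Y · 1.5500

Percentage change = ((1 + 0.55)^1 − 1) × 100% = 55.0%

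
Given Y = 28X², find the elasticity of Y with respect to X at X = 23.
Elasticity = 2

Elasticity = (dY/dX) · (X/Y)

dY/dX = 56·X
At X = 23: dY/dX = 1288, Y = 14812

Elasticity = 1288 · (23 / 14812) = 2

Interpretation: for a small percentage change in X, the percentage change in Y is approximately 2.00 times as large.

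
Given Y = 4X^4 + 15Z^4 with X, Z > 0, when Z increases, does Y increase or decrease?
Y increases

Taking the partial derivative:
∂Y/∂Z = 60Z^3

∂Y/∂Z = 60Z^3 > 0 (assuming positive values)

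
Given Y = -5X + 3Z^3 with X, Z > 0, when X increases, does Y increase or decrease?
Y decreases

Taking the partial derivative:
∂Y/∂X = -5

∂Y/∂X = -5 < 0 (assuming positive values)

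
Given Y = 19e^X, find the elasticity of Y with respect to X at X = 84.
Elasticity = 84

Elasticity = (dY/dX) · (X/Y)

dY/dX = 19·e^X
At X = 84: dY/dX = 19·e^84, Y = 19·e^84

Elasticity = (19·e^84) · (84 / (19·e^84)) = 84

Interpretation: for a small percentage change in X, the percentage change in Y is approximately 84.00 times as large.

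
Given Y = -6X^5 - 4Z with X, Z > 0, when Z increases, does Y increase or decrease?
Y decreases

Taking the partial derivative:
∂Y/∂Z = -4

∂Y/∂Z = -4 < 0 (assuming positive values)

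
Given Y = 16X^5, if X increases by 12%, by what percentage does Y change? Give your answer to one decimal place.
76.2%

For Y = 16X^5:
If X → X(1 + 0.12)
Then Y → Y · (1 + 0.12)^5
     ≈ Y · 1.7623

Percentage change = ((1 + 0.12)^5 − 1) × 100% ≈ 76.2%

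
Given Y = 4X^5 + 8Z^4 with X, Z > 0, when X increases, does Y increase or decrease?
Y increases

Taking the partial derivative:
∂Y/∂X = 20X^4

∂Y/∂X = 20X^4 > 0 (assuming positive values)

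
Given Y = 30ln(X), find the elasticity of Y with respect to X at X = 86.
Elasticity = 1/ln(86) ≈ 0.2245

Elasticity = (dY/dX) · (X/Y)

dY/dX = 30/X
At X = 86: dY/dX = 15/43, Y = 30·ln(86)

Elasticity = (15/43) · (86 / (30·ln(86))) = 1/ln(86) ≈ 0.2245

Interpretation: for a small percentage change in X, the percentage change in Y is approximately 0.22 times as large.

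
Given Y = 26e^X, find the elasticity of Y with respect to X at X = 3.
Elasticity = 3

Elasticity = (dY/dX) · (X/Y)

dY/dX = 26·e^X
At X = 3: dY/dX = 26·e^3, Y = 26·e^3

Elasticity = (26·e^3) · (3 / (26·e^3)) = 3

Interpretation: for a small percentage change in X, the percentage change in Y is approximately 3.00 times as large.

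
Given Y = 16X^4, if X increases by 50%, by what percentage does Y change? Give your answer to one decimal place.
406.3%

For Y = 16X^4:
If X → X(1 + 0.5)
Then Y → Y · (1 + 0.5)^4
     = Y · 5.0625

Percentage change = ((1 + 0.5)^4 − 1) × 100% ≈ 406.3%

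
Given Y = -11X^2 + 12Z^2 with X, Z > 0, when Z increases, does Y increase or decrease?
Y increases

Taking the partial derivative:
∂Y/∂Z = 24Z

∂Y/∂Z = 24Z > 0 (assuming positive values)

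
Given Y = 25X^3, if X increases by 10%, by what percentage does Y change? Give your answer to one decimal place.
33.1%

For Y = 25X^3:
If X → X(1 + 0.1)
Then Y → Y · (1 + 0.1)^3
     = Y · 1.3310

Percentage change = ((1 + 0.1)^3 − 1) × 100% = 33.1%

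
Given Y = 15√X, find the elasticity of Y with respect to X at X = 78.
Elasticity = 1/2

Elasticity = (dY/dX) · (X/Y)

dY/dX = 15/(2·√X)
At X = 78: dY/dX = 5·√78/52, Y = 15·√78

Elasticity = (5·√78/52) · (78 / (15·√78)) = 1/2

Interpretation: for a small percentage change in X, the percentage change in Y is approximately 0.50 times as large.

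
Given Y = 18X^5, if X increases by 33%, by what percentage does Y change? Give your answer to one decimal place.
316.2%

For Y = 18X^5:
If X → X(1 + 0.33)
Then Y → Y · (1 + 0.33)^5
     ≈ Y · 4.1616

Percentage change = ((1 + 0.33)^5 − 1) × 100% ≈ 316.2%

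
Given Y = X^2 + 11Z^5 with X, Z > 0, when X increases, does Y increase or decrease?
Y increases

Taking the partial derivative:
∂Y/∂X = 2X

∂Y/∂X = 2X > 0 (assuming positive values)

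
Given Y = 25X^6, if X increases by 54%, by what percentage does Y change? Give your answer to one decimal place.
1233.9%

For Y = 25X^6:
If X → X(1 + 0.54)
Then Y → Y · (1 + 0.54)^6
     ≈ Y · 13.3390

Percentage change = ((1 + 0.54)^6 − 1) × 100% ≈ 1233.9%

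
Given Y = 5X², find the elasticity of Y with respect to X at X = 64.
Elasticity = 2

Elasticity = (dY/dX) · (X/Y)

dY/dX = 10·X
At X = 64: dY/dX = 640, Y = 20480

Elasticity = 640 · (64 / 20480) = 2

Interpretation: for a small percentage change in X, the percentage change in Y is approximately 2.00 times as large.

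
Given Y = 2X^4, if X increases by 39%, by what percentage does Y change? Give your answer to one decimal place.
273.3%

For Y = 2X^4:
If X → X(1 + 0.39)
Then Y → Y · (1 + 0.39)^4
     ≈ Y · 3.7330

Percentage change = ((1 + 0.39)^4 − 1) × 100% ≈ 273.3%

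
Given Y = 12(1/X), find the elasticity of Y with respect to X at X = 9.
Elasticity = -1

Elasticity = (dY/dX) · (X/Y)

dY/dX = -12/X²
At X = 9: dY/dX = -4/27, Y = 4/3

Elasticity = (-4/27) · (9 / (4/3)) = -1

Interpretation: for a small percentage change in X, the percentage change in Y is approximately -1.00 times as large.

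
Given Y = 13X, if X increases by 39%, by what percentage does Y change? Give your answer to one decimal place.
39.0%

For Y = 13X:
If X → X(1 + 0.39)
Then Y → Y · (1 + 0.39)^1
     = Y · 1.3900

Percentage change = ((1 + 0.39)^1 − 1) × 100% = 39.0%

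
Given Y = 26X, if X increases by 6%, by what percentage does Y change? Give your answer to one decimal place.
6.0%

For Y = 26X:
If X → X(1 + 0.06)
Then Y → Y · (1 + 0.06)^1
     = Y · 1.0600

Percentage change = ((1 + 0.06)^1 − 1) × 100% = 6.0%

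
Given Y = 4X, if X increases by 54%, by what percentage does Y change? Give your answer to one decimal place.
54.0%

For Y = 4X:
If X → X(1 + 0.54)
Then Y → Y · (1 + 0.54)^1
     = Y · 1.5400

Percentage change = ((1 + 0.54)^1 − 1) × 100% = 54.0%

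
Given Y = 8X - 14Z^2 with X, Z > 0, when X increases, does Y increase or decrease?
Y increases

Taking the partial derivative:
∂Y/∂X = 8

∂Y/∂X = 8 > 0 (assuming positive values)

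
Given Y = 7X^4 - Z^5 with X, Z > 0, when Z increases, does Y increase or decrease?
Y decreases

Taking the partial derivative:
∂Y/∂Z = -5Z^4

∂Y/∂Z = -5Z^4 < 0 (assuming positive values)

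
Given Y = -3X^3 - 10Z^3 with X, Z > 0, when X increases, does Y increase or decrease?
Y decreases

Taking the partial derivative:
∂Y/∂X = -9X^2

∂Y/∂X = -9X^2 < 0 (assuming positive values)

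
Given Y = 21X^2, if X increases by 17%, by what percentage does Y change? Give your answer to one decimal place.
36.9%

For Y = 21X^2:
If X → X(1 + 0.17)
Then Y → Y · (1 + 0.17)^2
     = Y · 1.3689

Percentage change = ((1 + 0.17)^2 − 1) × 100% ≈ 36.9%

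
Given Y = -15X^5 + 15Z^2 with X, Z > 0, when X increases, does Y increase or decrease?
Y decreases

Taking the partial derivative:
∂Y/∂X = -75X^4

∂Y/∂X = -75X^4 < 0 (assuming positive values)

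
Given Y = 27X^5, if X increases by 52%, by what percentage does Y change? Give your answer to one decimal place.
711.4%

For Y = 27X^5:
If X → X(1 + 0.52)
Then Y → Y · (1 + 0.52)^5
     ≈ Y · 8.1137

Percentage change = ((1 + 0.52)^5 − 1) × 100% ≈ 711.4%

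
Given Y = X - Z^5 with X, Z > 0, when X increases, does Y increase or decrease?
Y increases

Taking the partial derivative:
∂Y/∂X = 1

∂Y/∂X = 1 > 0 (assuming positive values)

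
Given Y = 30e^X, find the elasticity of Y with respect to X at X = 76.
Elasticity = 76

Elasticity = (dY/dX) · (X/Y)

dY/dX = 30·e^X
At X = 76: dY/dX = 30·e^76, Y = 30·e^76

Elasticity = (30·e^76) · (76 / (30·e^76)) = 76

Interpretation: for a small percentage change in X, the percentage change in Y is approximately 76.00 times as large.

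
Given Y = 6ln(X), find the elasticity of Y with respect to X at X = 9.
Elasticity = 1/ln(9) ≈ 0.4551

Elasticity = (dY/dX) · (X/Y)

dY/dX = 6/X
At X = 9: dY/dX = 2/3, Y = 6·ln(9)

Elasticity = (2/3) · (9 / (6·ln(9))) = 1/ln(9) ≈ 0.4551

Interpretation: for a small percentage change in X, the percentage change in Y is approximately 0.46 times as large.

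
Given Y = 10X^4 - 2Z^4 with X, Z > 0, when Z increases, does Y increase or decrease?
Y decreases

Taking the partial derivative:
∂Y/∂Z = -8Z^3

∂Y/∂Z = -8Z^3 < 0 (assuming positive values)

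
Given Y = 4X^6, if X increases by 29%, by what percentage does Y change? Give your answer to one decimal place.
360.8%

For Y = 4X^6:
If X → X(1 + 0.29)
Then Y → Y · (1 + 0.29)^6
     ≈ Y · 4.6083

Percentage change = ((1 + 0.29)^6 − 1) × 100% ≈ 360.8%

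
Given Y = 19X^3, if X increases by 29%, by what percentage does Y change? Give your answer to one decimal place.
114.7%

For Y = 19X^3:
If X → X(1 + 0.29)
Then Y → Y · (1 + 0.29)^3
     ≈ Y · 2.1467

Percentage change = ((1 + 0.29)^3 − 1) × 100% ≈ 114.7%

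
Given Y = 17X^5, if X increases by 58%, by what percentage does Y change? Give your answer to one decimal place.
884.7%

For Y = 17X^5:
If X → X(1 + 0.58)
Then Y → Y · (1 + 0.58)^5
     ≈ Y · 9.8466

Percentage change = ((1 + 0.58)^5 − 1) × 100% ≈ 884.7%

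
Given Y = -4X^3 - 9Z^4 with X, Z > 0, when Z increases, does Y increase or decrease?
Y decreases

Taking the partial derivative:
∂Y/∂Z = -36Z^3

∂Y/∂Z = -36Z^3 < 0 (assuming positive values)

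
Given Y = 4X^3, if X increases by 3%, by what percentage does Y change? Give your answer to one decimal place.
9.3%

For Y = 4X^3:
If X → X(1 + 0.03)
Then Y → Y · (1 + 0.03)^3
     ≈ Y · 1.0927

Percentage change = ((1 + 0.03)^3 − 1) × 100% ≈ 9.3%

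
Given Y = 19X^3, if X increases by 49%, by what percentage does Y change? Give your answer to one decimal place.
230.8%

For Y = 19X^3:
If X → X(1 + 0.49)
Then Y → Y · (1 + 0.49)^3
     ≈ Y · 3.3079

Percentage change = ((1 + 0.49)^3 − 1) × 100% ≈ 230.8%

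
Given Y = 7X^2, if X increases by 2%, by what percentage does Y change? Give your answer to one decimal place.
4.0%

For Y = 7X^2:
If X → X(1 + 0.02)
Then Y → Y · (1 + 0.02)^2
     = Y · 1.0404

Percentage change = ((1 + 0.02)^2 − 1) × 100% ≈ 4.0%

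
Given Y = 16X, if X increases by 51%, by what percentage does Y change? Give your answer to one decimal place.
51.0%

For Y = 16X:
If X → X(1 + 0.51)
Then Y → Y · (1 + 0.51)^1
     = Y · 1.5100

Percentage change = ((1 + 0.51)^1 − 1) × 100% = 51.0%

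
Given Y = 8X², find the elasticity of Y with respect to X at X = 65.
Elasticity = 2

Elasticity = (dY/dX) · (X/Y)

dY/dX = 16·X
At X = 65: dY/dX = 1040, Y = 33800

Elasticity = 1040 · (65 / 33800) = 2

Interpretation: for a small percentage change in X, the percentage change in Y is approximately 2.00 times as large.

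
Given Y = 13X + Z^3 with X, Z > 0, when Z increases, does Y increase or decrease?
Y increases

Taking the partial derivative:
∂Y/∂Z = 3Z^2

∂Y/∂Z = 3Z^2 > 0 (assuming positive values)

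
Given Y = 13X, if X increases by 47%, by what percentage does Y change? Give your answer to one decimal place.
47.0%

For Y = 13X:
If X → X(1 + 0.47)
Then Y → Y · (1 + 0.47)^1
     = Y · 1.4700

Percentage change = ((1 + 0.47)^1 − 1) × 100% = 47.0%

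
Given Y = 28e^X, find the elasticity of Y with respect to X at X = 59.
Elasticity = 59

Elasticity = (dY/dX) · (X/Y)

dY/dX = 28·e^X
At X = 59: dY/dX = 28·e^59, Y = 28·e^59

Elasticity = (28·e^59) · (59 / (28·e^59)) = 59

Interpretation: for a small percentage change in X, the percentage change in Y is approximately 59.00 times as large.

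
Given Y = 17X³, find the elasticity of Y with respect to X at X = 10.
Elasticity = 3

Elasticity = (dY/dX) · (X/Y)

dY/dX = 51·X²
At X = 10: dY/dX = 5100, Y = 17000

Elasticity = 5100 · (10 / 17000) = 3

Interpretation: for a small percentage change in X, the percentage change in Y is approximately 3.00 times as large.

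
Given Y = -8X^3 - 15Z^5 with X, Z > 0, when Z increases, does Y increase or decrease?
Y decreases

Taking the partial derivative:
∂Y/∂Z = -75Z^4

∂Y/∂Z = -75Z^4 < 0 (assuming positive values)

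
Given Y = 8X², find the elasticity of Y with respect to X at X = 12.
Elasticity = 2

Elasticity = (dY/dX) · (X/Y)

dY/dX = 16·X
At X = 12: dY/dX = 192, Y = 1152

Elasticity = 192 · (12 / 1152) = 2

Interpretation: for a small percentage change in X, the percentage change in Y is approximately 2.00 times as large.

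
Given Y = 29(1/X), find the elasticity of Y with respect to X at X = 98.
Elasticity = -1

Elasticity = (dY/dX) · (X/Y)

dY/dX = -29/X²
At X = 98: dY/dX = -29/9604, Y = 29/98

Elasticity = (-29/9604) · (98 / (29/98)) = -1

Interpretation: for a small percentage change in X, the percentage change in Y is approximately -1.00 times as large.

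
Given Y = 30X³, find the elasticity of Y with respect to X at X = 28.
Elasticity = 3

Elasticity = (dY/dX) · (X/Y)

dY/dX = 90·X²
At X = 28: dY/dX = 70560, Y = 658560

Elasticity = 70560 · (28 / 658560) = 3

Interpretation: for a small percentage change in X, the percentage change in Y is approximately 3.00 times as large.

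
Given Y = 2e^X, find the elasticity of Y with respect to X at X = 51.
Elasticity = 51

Elasticity = (dY/dX) · (X/Y)

dY/dX = 2·e^X
At X = 51: dY/dX = 2·e^51, Y = 2·e^51

Elasticity = (2·e^51) · (51 / (2·e^51)) = 51

Interpretation: for a small percentage change in X, the percentage change in Y is approximately 51.00 times as large.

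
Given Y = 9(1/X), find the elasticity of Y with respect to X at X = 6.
Elasticity = -1

Elasticity = (dY/dX) · (X/Y)

dY/dX = -9/X²
At X = 6: dY/dX = -1/4, Y = 3/2

Elasticity = (-1/4) · (6 / (3/2)) = -1

Interpretation: for a small percentage change in X, the percentage change in Y is approximately -1.00 times as large.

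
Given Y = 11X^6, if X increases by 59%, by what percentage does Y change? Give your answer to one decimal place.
1515.8%

For Y = 11X^6:
If X → X(1 + 0.59)
Then Y → Y · (1 + 0.59)^6
     ≈ Y · 16.1578

Percentage change = ((1 + 0.59)^6 − 1) × 100% ≈ 1515.8%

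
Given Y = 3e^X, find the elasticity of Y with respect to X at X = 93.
Elasticity = 93

Elasticity = (dY/dX) · (X/Y)

dY/dX = 3·e^X
At X = 93: dY/dX = 3·e^93, Y = 3·e^93

Elasticity = (3·e^93) · (93 / (3·e^93)) = 93

Interpretation: for a small percentage change in X, the percentage change in Y is approximately 93.00 times as large.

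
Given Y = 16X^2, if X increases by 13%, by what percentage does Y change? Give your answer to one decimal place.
27.7%

For Y = 16X^2:
If X → X(1 + 0.13)
Then Y → Y · (1 + 0.13)^2
     = Y · 1.2769

Percentage change = ((1 + 0.13)^2 − 1) × 100% ≈ 27.7%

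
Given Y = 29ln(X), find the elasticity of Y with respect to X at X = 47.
Elasticity = 1/ln(47) ≈ 0.2597

Elasticity = (dY/dX) · (X/Y)

dY/dX = 29/X
At X = 47: dY/dX = 29/47, Y = 29·ln(47)

Elasticity = (29/47) · (47 / (29·ln(47))) = 1/ln(47) ≈ 0.2597

Interpretation: for a small percentage change in X, the percentage change in Y is approximately 0.26 times as large.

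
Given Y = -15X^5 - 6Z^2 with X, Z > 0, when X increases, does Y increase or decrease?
Y decreases

Taking the partial derivative:
∂Y/∂X = -75X^4

∂Y/∂X = -75X^4 < 0 (assuming positive values)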